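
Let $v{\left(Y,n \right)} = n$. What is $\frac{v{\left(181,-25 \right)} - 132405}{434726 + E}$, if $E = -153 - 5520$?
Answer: $- \frac{132430}{429053} \approx -0.30866$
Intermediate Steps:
$E = -5673$ ($E = -153 - 5520 = -5673$)
$\frac{v{\left(181,-25 \right)} - 132405}{434726 + E} = \frac{-25 - 132405}{434726 - 5673} = - \frac{132430}{429053}$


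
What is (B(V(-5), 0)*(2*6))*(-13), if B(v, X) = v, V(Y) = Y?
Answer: 780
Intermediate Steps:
(B(V(-5), 0)*(2*6))*(-13) = -10*6*(-13) = -5*12*(-13) = -60*(-13) = 780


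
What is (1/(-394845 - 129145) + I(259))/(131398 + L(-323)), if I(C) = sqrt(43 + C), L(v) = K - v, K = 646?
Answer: -1/69358984330 + sqrt(302)/132367 ≈ 0.00013129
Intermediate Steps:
L(v) = 646 - v
(1/(-394845 - 129145) + I(259))/(131398 + L(-323)) = (1/(-394845 - 129145) + sqrt(43 + 259))/(131398 + (646 - 1*(-323))) = (1/(-523990) + sqrt(302))/(131398 + (646 + 323)) = (-1/523990 + sqrt(302))/(131398 + 969) = (-1/523990 + sqrt(302))/132367 = (-1/523990 + sqrt(302))*(1/132367) = -1/69358984330 + sqrt(302)/132367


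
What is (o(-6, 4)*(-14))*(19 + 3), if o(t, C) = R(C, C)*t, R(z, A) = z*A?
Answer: 29568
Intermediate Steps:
R(z, A) = A*z
o(t, C) = t*C² (o(t, C) = (C*C)*t = C²*t = t*C²)
(o(-6, 4)*(-14))*(19 + 3) = (-6*4²*(-14))*(19 + 3) = (-6*16*(-14))*22 = -96*(-14)*22 = 1344*22 = 29568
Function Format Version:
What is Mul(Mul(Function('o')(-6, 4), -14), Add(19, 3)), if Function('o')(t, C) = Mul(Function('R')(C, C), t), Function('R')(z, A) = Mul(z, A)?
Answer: 29568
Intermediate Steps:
Function('R')(z, A) = Mul(A, z)
Function('o')(t, C) = Mul(t, Pow(C, 2)) (Function('o')(t, C) = Mul(Mul(C, C), t) = Mul(Pow(C, 2), t) = Mul(t, Pow(C, 2)))
Mul(Mul(Function('o')(-6, 4), -14), Add(19, 3)) = Mul(Mul(Mul(-6, Pow(4, 2)), -14), Add(19, 3)) = Mul(Mul(Mul(-6, 16), -14), 22) = Mul(Mul(-96, -14), 22) = Mul(1344, 22) = 29568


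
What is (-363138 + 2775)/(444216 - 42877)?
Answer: -360363/401339 ≈ -0.89790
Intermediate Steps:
(-363138 + 2775)/(444216 - 42877) = -360363/401339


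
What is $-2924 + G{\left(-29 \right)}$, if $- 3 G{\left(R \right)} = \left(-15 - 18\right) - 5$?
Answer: $- \frac{8734}{3} \approx -2911.3$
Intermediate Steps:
$G{\left(R \right)} = \frac{38}{3}$ ($G{\left(R \right)} = - \frac{\left(-15 - 18\right) - 5}{3} = - \frac{-33 - 5}{3} = \left(- \frac{1}{3}\right) \left(-38\right) = \frac{38}{3}$)
$-2924 + G{\left(-29 \right)} = -2924 + \frac{38}{3} = - \frac{8734}{3}$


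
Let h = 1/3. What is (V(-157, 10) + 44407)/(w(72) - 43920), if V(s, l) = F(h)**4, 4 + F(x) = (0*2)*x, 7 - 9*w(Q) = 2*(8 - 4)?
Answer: -401967/395281 ≈ -1.0169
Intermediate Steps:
h = 1/3 ≈ 0.33333
w(Q) = -1/9 (w(Q) = 7/9 - 2*(8 - 4)/9 = 7/9 - 2*4/9 = 7/9 - 1/9*8 = 7/9 - 8/9 = -1/9)
F(x) = -4 (F(x) = -4 + (0*2)*x = -4 + 0*x = -4 + 0 = -4)
V(s, l) = 256 (V(s, l) = (-4)**4 = 256)
(V(-157, 10) + 44407)/(w(72) - 43920) = (256 + 44407)/(-1/9 - 43920) = 44663/(-395281/9) = 44663*(-9/395281) = -401967/395281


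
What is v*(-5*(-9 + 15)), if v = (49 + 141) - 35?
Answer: -4650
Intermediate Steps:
v = 155 (v = 190 - 35 = 155)
v*(-5*(-9 + 15)) = 155*(-5*(-9 + 15)) = 155*(-5*6) = 155*(-30) = -4650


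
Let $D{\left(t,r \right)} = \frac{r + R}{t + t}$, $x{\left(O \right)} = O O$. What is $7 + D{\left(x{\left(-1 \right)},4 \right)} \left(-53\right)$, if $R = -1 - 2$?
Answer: $- \frac{39}{2} \approx -19.5$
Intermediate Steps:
$x{\left(O \right)} = O^{2}$
$R = -3$
$D{\left(t,r \right)} = \frac{-3 + r}{2 t}$ ($D{\left(t,r \right)} = \frac{r - 3}{t + t} = \frac{-3 + r}{2 t}$)
$7 + D{\left(x{\left(-1 \right)},4 \right)} \left(-53\right) = 7 + \frac{-3 + 4}{2 \left(-1\right)^{2}} \left(-53\right) = 7 + \frac{1}{2} \cdot 1^{-1} \cdot 1 \left(-53\right) = 7 + \frac{1}{2} \cdot 1 \cdot 1 \left(-53\right) = 7 + \frac{1}{2} \left(-53\right) = 7 - \frac{53}{2} = - \frac{39}{2}$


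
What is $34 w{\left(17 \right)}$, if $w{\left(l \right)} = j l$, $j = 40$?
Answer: $23120$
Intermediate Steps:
$w{\left(l \right)} = 40 l$
$34 w{\left(17 \right)} = 34 \cdot 40 \cdot 17 = 34 \cdot 680 = 23120$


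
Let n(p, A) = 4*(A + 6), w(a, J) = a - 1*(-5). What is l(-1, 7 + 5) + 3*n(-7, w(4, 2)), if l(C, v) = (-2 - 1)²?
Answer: 189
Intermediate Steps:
w(a, J) = 5 + a (w(a, J) = a + 5 = 5 + a)
n(p, A) = 24 + 4*A (n(p, A) = 4*(6 + A) = 24 + 4*A)
l(C, v) = 9 (l(C, v) = (-3)² = 9)
l(-1, 7 + 5) + 3*n(-7, w(4, 2)) = 9 + 3*(24 + 4*(5 + 4)) = 9 + 3*(24 + 4*9) = 9 + 3*(24 + 36) = 9 + 3*60 = 9 + 180 = 189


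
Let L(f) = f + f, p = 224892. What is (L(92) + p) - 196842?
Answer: 28234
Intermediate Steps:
L(f) = 2*f
(L(92) + p) - 196842 = (2*92 + 224892) - 196842 = (184 + 224892) - 196842 = 225076 - 196842 = 28234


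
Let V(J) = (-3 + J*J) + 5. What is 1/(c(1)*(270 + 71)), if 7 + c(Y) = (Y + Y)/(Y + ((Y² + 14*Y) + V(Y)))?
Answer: -19/44671 ≈ -0.00042533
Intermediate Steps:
V(J) = 2 + J² (V(J) = (-3 + J²) + 5 = 2 + J²)
c(Y) = -7 + 2*Y/(2 + 2*Y² + 15*Y) (c(Y) = -7 + (Y + Y)/(Y + ((Y² + 14*Y) + (2 + Y²))) = -7 + (2*Y)/(Y + (2 + 2*Y² + 14*Y)) = -7 + (2*Y)/(2 + 2*Y² + 15*Y) = -7 + 2*Y/(2 + 2*Y² + 15*Y))
1/(c(1)*(270 + 71)) = 1/(((-14 - 103*1 - 14*1²)/(2 + 2*1² + 15*1))*(270 + 71)) = 1/(((-14 - 103 - 14*1)/(2 + 2*1 + 15))*341) = 1/(((-14 - 103 - 14)/(2 + 2 + 15))*341) = 1/((-131/19)*341) = 1/(((1/19)*(-131))*341) = 1/(-131/19*341) = 1/(-44671/19) = -19/44671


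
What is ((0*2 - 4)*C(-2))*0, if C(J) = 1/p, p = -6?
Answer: 0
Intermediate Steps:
C(J) = -1/6 (C(J) = 1/(-6) = -1/6)
((0*2 - 4)*C(-2))*0 = ((0*2 - 4)*(-1/6))*0 = ((0 - 4)*(-1/6))*0 = -4*(-1/6)*0 = (2/3)*0 = 0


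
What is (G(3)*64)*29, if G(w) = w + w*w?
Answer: 22272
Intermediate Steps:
G(w) = w + w**2
(G(3)*64)*29 = ((3*(1 + 3))*64)*29 = ((3*4)*64)*29 = (12*64)*29 = 768*29 = 22272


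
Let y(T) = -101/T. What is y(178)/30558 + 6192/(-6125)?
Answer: -33680912833/33315859500 ≈ -1.0110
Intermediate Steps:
y(178)/30558 + 6192/(-6125) = -101/178/30558 + 6192/(-6125) = -101*1/178*(1/30558) + 6192*(-1/6125) = -101/178*1/30558 - 6192/6125 = -101/5439324 - 6192/6125 = -33680912833/33315859500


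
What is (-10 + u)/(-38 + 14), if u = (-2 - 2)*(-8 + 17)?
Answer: 23/12 ≈ 1.9167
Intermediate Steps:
u = -36 (u = -4*9 = -36)
(-10 + u)/(-38 + 14) = (-10 - 36)/(-38 + 14) = -46/(-24) = -46*(-1/24) = 23/12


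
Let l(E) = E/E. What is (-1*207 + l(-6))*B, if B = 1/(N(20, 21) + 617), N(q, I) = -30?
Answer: -206/587 ≈ -0.35094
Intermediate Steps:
B = 1/587 (B = 1/(-30 + 617) = 1/587 ≈ 0.0017036)
l(E) = 1
(-1*207 + l(-6))*B = (-1*207 + 1)*(1/587) = (-207 + 1)*(1/587) = -206*1/587 = -206/587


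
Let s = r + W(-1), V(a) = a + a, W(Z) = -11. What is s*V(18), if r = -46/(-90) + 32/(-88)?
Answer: -21488/55 ≈ -390.69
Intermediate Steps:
V(a) = 2*a
r = 73/495 (r = -46*(-1/90) + 32*(-1/88) = 23/45 - 4/11 = 73/495 ≈ 0.14747)
s = -5372/495 (s = 73/495 - 11 = -5372/495 ≈ -10.853)
s*V(18) = -10744*18/495 = -5372/495*36 = -21488/55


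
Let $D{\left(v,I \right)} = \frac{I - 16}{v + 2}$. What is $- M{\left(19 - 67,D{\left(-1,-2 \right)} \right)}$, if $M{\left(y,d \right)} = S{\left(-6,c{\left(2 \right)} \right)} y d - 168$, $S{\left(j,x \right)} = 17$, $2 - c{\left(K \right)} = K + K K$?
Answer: $-14520$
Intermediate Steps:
$c{\left(K \right)} = 2 - K - K^{2}$ ($c{\left(K \right)} = 2 - \left(K + K K\right) = 2 - \left(K + K^{2}\right) = 2 - K - K^{2}$)
$D{\left(v,I \right)} = \frac{-16 + I}{2 + v}$
$M{\left(y,d \right)} = -168 + 17 d y$ ($M{\left(y,d \right)} = 17 y d - 168 = 17 d y - 168 = -168 + 17 d y$)
$- M{\left(19 - 67,D{\left(-1,-2 \right)} \right)} = - (-168 + 17 \frac{-16 - 2}{2 - 1} \left(19 - 67\right)) = - (-168 + 17 \cdot 1^{-1} \left(-18\right) \left(-48\right)) = - (-168 + 17 \cdot 1 \left(-18\right) \left(-48\right)) = - (-168 + 17 \left(-18\right) \left(-48\right)) = - (-168 + 14688) = \left(-1\right) 14520 = -14520$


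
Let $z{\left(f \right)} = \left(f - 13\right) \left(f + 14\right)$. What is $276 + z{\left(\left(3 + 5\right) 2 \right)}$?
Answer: $366$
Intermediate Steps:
$z{\left(f \right)} = \left(-13 + f\right) \left(14 + f\right)$
$276 + z{\left(\left(3 + 5\right) 2 \right)} = 276 + \left(-182 + \left(3 + 5\right) 2 + \left(\left(3 + 5\right) 2\right)^{2}\right) = 276 + \left(-182 + 8 \cdot 2 + \left(8 \cdot 2\right)^{2}\right) = 276 + \left(-182 + 16 + 16^{2}\right) = 276 + \left(-182 + 16 + 256\right) = 276 + 90 = 366$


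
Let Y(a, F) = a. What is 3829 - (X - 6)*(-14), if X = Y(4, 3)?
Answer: 3801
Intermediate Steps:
X = 4
3829 - (X - 6)*(-14) = 3829 - (4 - 6)*(-14) = 3829 - (-2)*(-14) = 3829 - 1*28 = 3829 - 28 = 3801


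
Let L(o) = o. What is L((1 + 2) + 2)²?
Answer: 25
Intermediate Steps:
L((1 + 2) + 2)² = ((1 + 2) + 2)² = (3 + 2)² = 5² = 25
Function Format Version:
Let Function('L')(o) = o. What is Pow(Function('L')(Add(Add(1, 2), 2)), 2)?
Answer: 25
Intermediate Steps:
Pow(Function('L')(Add(Add(1, 2), 2)), 2) = Pow(Add(Add(1, 2), 2), 2) = Pow(Add(3, 2), 2) = Pow(5, 2) = 25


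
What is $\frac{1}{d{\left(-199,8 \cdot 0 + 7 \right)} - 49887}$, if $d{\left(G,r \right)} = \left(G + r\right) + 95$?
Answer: $- \frac{1}{49984} \approx -2.0006 \cdot 10^{-5}$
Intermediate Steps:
$d{\left(G,r \right)} = 95 + G + r$
$\frac{1}{d{\left(-199,8 \cdot 0 + 7 \right)} - 49887} = \frac{1}{\left(95 - 199 + \left(8 \cdot 0 + 7\right)\right) - 49887} = \frac{1}{\left(95 - 199 + \left(0 + 7\right)\right) - 49887} = \frac{1}{\left(95 - 199 + 7\right) - 49887} = \frac{1}{-97 - 49887} = \frac{1}{-49984} = - \frac{1}{49984}$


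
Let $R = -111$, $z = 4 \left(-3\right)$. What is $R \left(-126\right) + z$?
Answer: $13974$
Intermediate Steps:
$z = -12$
$R \left(-126\right) + z = \left(-111\right) \left(-126\right) - 12 = 13986 - 12 = 13974$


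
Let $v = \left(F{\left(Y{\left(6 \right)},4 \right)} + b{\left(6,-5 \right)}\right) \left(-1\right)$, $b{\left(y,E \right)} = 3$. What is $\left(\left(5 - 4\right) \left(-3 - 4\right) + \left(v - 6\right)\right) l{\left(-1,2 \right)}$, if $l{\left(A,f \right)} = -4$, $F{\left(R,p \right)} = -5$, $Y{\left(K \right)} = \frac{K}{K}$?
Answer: $44$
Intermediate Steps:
$Y{\left(K \right)} = 1$
$v = 2$ ($v = \left(-5 + 3\right) \left(-1\right) = \left(-2\right) \left(-1\right) = 2$)
$\left(\left(5 - 4\right) \left(-3 - 4\right) + \left(v - 6\right)\right) l{\left(-1,2 \right)} = \left(\left(5 - 4\right) \left(-3 - 4\right) + \left(2 - 6\right)\right) \left(-4\right) = \left(1 \left(-7\right) - 4\right) \left(-4\right) = \left(-7 - 4\right) \left(-4\right) = \left(-11\right) \left(-4\right) = 44$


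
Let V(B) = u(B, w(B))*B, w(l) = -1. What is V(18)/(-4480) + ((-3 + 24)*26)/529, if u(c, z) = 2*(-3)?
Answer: 625803/592480 ≈ 1.0562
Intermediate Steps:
u(c, z) = -6
V(B) = -6*B
V(18)/(-4480) + ((-3 + 24)*26)/529 = -6*18/(-4480) + ((-3 + 24)*26)/529 = -108*(-1/4480) + (21*26)*(1/529) = 27/1120 + 546*(1/529) = 27/1120 + 546/529 = 625803/592480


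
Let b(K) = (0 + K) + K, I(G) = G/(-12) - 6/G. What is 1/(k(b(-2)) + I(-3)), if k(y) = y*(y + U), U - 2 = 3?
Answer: -4/7 ≈ -0.57143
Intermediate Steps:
I(G) = -6/G - G/12 (I(G) = G*(-1/12) - 6/G = -G/12 - 6/G = -6/G - G/12)
U = 5 (U = 2 + 3 = 5)
b(K) = 2*K (b(K) = K + K = 2*K)
k(y) = y*(5 + y) (k(y) = y*(y + 5) = y*(5 + y))
1/(k(b(-2)) + I(-3)) = 1/((2*(-2))*(5 + 2*(-2)) + (-6/(-3) - 1/12*(-3))) = 1/(-4*(5 - 4) + (-6*(-1/3) + 1/4)) = 1/(-4*1 + (2 + 1/4)) = 1/(-4 + 9/4) = 1/(-7/4) = -4/7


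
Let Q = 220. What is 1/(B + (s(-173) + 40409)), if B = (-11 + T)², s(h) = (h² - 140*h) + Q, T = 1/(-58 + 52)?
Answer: 36/3416497 ≈ 1.0537e-5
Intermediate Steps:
T = -⅙ (T = 1/(-6) = -⅙ ≈ -0.16667)
s(h) = 220 + h² - 140*h (s(h) = (h² - 140*h) + 220 = 220 + h² - 140*h)
B = 4489/36 (B = (-11 - ⅙)² = (-67/6)² = 4489/36 ≈ 124.69)
1/(B + (s(-173) + 40409)) = 1/(4489/36 + ((220 + (-173)² - 140*(-173)) + 40409)) = 1/(4489/36 + ((220 + 29929 + 24220) + 40409)) = 1/(4489/36 + (54369 + 40409)) = 1/(4489/36 + 94778) = 1/(3416497/36) = 36/3416497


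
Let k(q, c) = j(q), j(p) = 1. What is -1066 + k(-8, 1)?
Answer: -1065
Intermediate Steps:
k(q, c) = 1
-1066 + k(-8, 1) = -1066 + 1 = -1065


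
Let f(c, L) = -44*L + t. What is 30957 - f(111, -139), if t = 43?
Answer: 24798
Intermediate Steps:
f(c, L) = 43 - 44*L (f(c, L) = -44*L + 43 = 43 - 44*L)
30957 - f(111, -139) = 30957 - (43 - 44*(-139)) = 30957 - (43 + 6116) = 30957 - 1*6159 = 30957 - 6159 = 24798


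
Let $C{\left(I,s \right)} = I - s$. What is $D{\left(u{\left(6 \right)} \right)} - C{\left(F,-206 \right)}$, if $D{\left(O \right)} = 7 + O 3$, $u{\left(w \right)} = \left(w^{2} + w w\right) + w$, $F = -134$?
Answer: $169$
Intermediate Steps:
$u{\left(w \right)} = w + 2 w^{2}$ ($u{\left(w \right)} = \left(w^{2} + w^{2}\right) + w = 2 w^{2} + w = w + 2 w^{2}$)
$D{\left(O \right)} = 7 + 3 O$
$D{\left(u{\left(6 \right)} \right)} - C{\left(F,-206 \right)} = \left(7 + 3 \cdot 6 \left(1 + 2 \cdot 6\right)\right) - \left(-134 - -206\right) = \left(7 + 3 \cdot 6 \left(1 + 12\right)\right) - \left(-134 + 206\right) = \left(7 + 3 \cdot 6 \cdot 13\right) - 72 = \left(7 + 3 \cdot 78\right) - 72 = \left(7 + 234\right) - 72 = 241 - 72 = 169$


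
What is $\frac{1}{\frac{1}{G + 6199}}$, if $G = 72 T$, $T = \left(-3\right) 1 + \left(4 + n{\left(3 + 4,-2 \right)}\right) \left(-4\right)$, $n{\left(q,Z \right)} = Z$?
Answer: $5407$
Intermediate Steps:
$T = -11$ ($T = \left(-3\right) 1 + \left(4 - 2\right) \left(-4\right) = -3 + 2 \left(-4\right) = -3 - 8 = -11$)
$G = -792$ ($G = 72 \left(-11\right) = -792$)
$\frac{1}{\frac{1}{G + 6199}} = \frac{1}{\frac{1}{-792 + 6199}} = \frac{1}{\frac{1}{5407}} = 5407$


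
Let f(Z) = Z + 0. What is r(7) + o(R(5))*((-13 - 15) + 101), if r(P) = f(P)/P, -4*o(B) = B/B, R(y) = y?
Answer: -69/4 ≈ -17.250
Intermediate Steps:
f(Z) = Z
o(B) = -1/4 (o(B) = -B/(4*B) = -1/4*1 = -1/4)
r(P) = 1 (r(P) = P/P = 1)
r(7) + o(R(5))*((-13 - 15) + 101) = 1 - ((-13 - 15) + 101)/4 = 1 - (-28 + 101)/4 = 1 - 1/4*73 = 1 - 73/4 = -69/4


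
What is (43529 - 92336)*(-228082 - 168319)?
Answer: 19347143607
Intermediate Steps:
(43529 - 92336)*(-228082 - 168319) = -48807*(-396401) = 19347143607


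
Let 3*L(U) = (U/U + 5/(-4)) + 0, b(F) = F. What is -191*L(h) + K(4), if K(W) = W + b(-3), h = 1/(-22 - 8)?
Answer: 203/12 ≈ 16.917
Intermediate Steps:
h = -1/30 (h = 1/(-30) = -1/30 ≈ -0.033333)
K(W) = -3 + W (K(W) = W - 3 = -3 + W)
L(U) = -1/12 (L(U) = ((U/U + 5/(-4)) + 0)/3 = ((1 + 5*(-¼)) + 0)/3 = ((1 - 5/4) + 0)/3 = (-¼ + 0)/3 = (⅓)*(-¼) = -1/12)
-191*L(h) + K(4) = -191*(-1/12) + (-3 + 4) = 191/12 + 1 = 203/12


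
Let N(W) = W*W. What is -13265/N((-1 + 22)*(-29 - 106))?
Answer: -379/229635 ≈ -0.0016504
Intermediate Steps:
N(W) = W²
-13265/N((-1 + 22)*(-29 - 106)) = -13265*1/((-1 + 22)²*(-29 - 106)²) = -13265/((21*(-135))²) = -13265/((-2835)²) = -13265/8037225 = -13265*1/8037225 = -379/229635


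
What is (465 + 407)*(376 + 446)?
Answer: 716784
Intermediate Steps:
(465 + 407)*(376 + 446) = 872*822 = 716784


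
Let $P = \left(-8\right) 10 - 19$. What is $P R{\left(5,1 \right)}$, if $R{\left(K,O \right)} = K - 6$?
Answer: $99$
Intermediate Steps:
$R{\left(K,O \right)} = -6 + K$
$P = -99$ ($P = -80 - 19 = -99$)
$P R{\left(5,1 \right)} = - 99 \left(-6 + 5\right) = \left(-99\right) \left(-1\right) = 99$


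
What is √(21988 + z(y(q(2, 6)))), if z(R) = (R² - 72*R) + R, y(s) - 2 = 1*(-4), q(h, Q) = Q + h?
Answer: √22134 ≈ 148.77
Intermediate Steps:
y(s) = -2 (y(s) = 2 + 1*(-4) = 2 - 4 = -2)
z(R) = R² - 71*R
√(21988 + z(y(q(2, 6)))) = √(21988 - 2*(-71 - 2)) = √(21988 - 2*(-73)) = √(21988 + 146) = √22134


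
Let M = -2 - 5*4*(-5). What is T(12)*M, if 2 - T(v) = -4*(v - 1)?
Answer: 4508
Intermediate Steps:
T(v) = -2 + 4*v (T(v) = 2 - (-4)*(v - 1) = 2 - (-4)*(-1 + v) = 2 - (4 - 4*v) = 2 + (-4 + 4*v) = -2 + 4*v)
M = 98 (M = -2 - 20*(-5) = -2 + 100 = 98)
T(12)*M = (-2 + 4*12)*98 = (-2 + 48)*98 = 46*98 = 4508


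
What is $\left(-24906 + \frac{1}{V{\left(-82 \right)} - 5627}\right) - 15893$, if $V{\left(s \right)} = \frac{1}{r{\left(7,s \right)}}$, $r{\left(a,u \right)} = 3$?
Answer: $- \frac{688687123}{16880} \approx -40799.0$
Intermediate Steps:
$V{\left(s \right)} = \frac{1}{3}$
$\left(-24906 + \frac{1}{V{\left(-82 \right)} - 5627}\right) - 15893 = \left(-24906 + \frac{1}{\frac{1}{3} - 5627}\right) - 15893 = \left(-24906 + \frac{1}{- \frac{16880}{3}}\right) - 15893 = \left(-24906 - \frac{3}{16880}\right) - 15893 = - \frac{420413283}{16880} - 15893 = - \frac{688687123}{16880}$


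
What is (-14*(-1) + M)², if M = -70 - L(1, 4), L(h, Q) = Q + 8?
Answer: 4624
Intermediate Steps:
L(h, Q) = 8 + Q
M = -82 (M = -70 - (8 + 4) = -70 - 1*12 = -70 - 12 = -82)
(-14*(-1) + M)² = (-14*(-1) - 82)² = (14 - 82)² = (-68)² = 4624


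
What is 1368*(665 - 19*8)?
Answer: 701784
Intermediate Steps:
1368*(665 - 19*8) = 1368*(665 - 152) = 1368*513 = 701784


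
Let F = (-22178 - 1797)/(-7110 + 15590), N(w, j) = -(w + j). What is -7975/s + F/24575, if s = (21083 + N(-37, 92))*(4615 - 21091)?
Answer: -16610890847/180500803314720 ≈ -9.2027e-5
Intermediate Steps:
N(w, j) = -j - w (N(w, j) = -(j + w) = -j - w)
F = -4795/1696 (F = -23975/8480 = -23975*1/8480 = -4795/1696 ≈ -2.8272)
s = -346457328 (s = (21083 + (-1*92 - 1*(-37)))*(4615 - 21091) = (21083 + (-92 + 37))*(-16476) = (21083 - 55)*(-16476) = 21028*(-16476) = -346457328)
-7975/s + F/24575 = -7975/(-346457328) - 4795/1696/24575 = -7975*(-1/346457328) - 4795/1696*1/24575 = 7975/346457328 - 959/8335840 = -16610890847/180500803314720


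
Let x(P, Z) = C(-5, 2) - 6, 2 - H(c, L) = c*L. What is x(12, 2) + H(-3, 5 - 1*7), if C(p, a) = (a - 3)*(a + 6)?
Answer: -18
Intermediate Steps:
C(p, a) = (-3 + a)*(6 + a)
H(c, L) = 2 - L*c (H(c, L) = 2 - c*L = 2 - L*c)
x(P, Z) = -14 (x(P, Z) = (-18 + 2² + 3*2) - 6 = (-18 + 4 + 6) - 6 = -8 - 6 = -14)
x(12, 2) + H(-3, 5 - 1*7) = -14 + (2 - 1*(5 - 1*7)*(-3)) = -14 + (2 - 1*(5 - 7)*(-3)) = -14 + (2 - 1*(-2)*(-3)) = -14 + (2 - 6) = -14 - 4 = -18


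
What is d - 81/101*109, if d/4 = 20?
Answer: -749/101 ≈ -7.4158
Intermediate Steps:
d = 80 (d = 4*20 = 80)
d - 81/101*109 = 80 - 81/101*109 = 80 - 8829/101 = -749/101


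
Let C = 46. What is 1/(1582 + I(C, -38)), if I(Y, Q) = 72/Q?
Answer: 19/30022 ≈ 0.00063287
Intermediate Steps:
1/(1582 + I(C, -38)) = 1/(1582 + 72/(-38)) = 1/(1582 + 72*(-1/38)) = 1/(1582 - 36/19) = 1/(30022/19) = 19/30022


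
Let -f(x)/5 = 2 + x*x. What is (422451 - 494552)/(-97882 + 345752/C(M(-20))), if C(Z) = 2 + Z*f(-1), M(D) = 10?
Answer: 2667737/3708072 ≈ 0.71944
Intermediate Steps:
f(x) = -10 - 5*x² (f(x) = -5*(2 + x*x) = -5*(2 + x²) = -10 - 5*x²)
C(Z) = 2 - 15*Z (C(Z) = 2 + Z*(-10 - 5*(-1)²) = 2 + Z*(-10 - 5*1) = 2 + Z*(-10 - 5) = 2 + Z*(-15) = 2 - 15*Z)
(422451 - 494552)/(-97882 + 345752/C(M(-20))) = (422451 - 494552)/(-97882 + 345752/(2 - 15*10)) = -72101/(-97882 + 345752/(2 - 150)) = -72101/(-97882 + 345752/(-148)) = -72101/(-97882 + 345752*(-1/148)) = -72101/(-97882 - 86438/37) = -72101/(-3708072/37) = -72101*(-37/3708072) = 2667737/3708072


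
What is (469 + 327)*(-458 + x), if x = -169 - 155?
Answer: -622472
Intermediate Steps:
x = -324
(469 + 327)*(-458 + x) = (469 + 327)*(-458 - 324) = 796*(-782) = -622472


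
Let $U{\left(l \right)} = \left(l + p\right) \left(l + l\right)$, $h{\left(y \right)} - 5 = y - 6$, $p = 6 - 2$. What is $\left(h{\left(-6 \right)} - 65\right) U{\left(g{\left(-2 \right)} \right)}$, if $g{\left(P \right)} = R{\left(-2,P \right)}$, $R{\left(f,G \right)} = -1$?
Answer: $432$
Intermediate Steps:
$p = 4$ ($p = 6 - 2 = 4$)
$h{\left(y \right)} = -1 + y$ ($h{\left(y \right)} = 5 + \left(y - 6\right) = 5 + \left(-6 + y\right) = -1 + y$)
$g{\left(P \right)} = -1$
$U{\left(l \right)} = 2 l \left(4 + l\right)$ ($U{\left(l \right)} = \left(l + 4\right) \left(l + l\right) = \left(4 + l\right) 2 l = 2 l \left(4 + l\right)$)
$\left(h{\left(-6 \right)} - 65\right) U{\left(g{\left(-2 \right)} \right)} = \left(\left(-1 - 6\right) - 65\right) 2 \left(-1\right) \left(4 - 1\right) = \left(-7 - 65\right) 2 \left(-1\right) 3 = \left(-72\right) \left(-6\right) = 432$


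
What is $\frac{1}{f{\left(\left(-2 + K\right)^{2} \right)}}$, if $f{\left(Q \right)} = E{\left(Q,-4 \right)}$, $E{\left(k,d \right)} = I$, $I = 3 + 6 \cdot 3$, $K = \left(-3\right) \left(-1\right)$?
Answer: $\frac{1}{21} \approx 0.047619$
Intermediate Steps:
$K = 3$
$I = 21$ ($I = 3 + 18 = 21$)
$E{\left(k,d \right)} = 21$
$f{\left(Q \right)} = 21$
$\frac{1}{f{\left(\left(-2 + K\right)^{2} \right)}} = \frac{1}{21}$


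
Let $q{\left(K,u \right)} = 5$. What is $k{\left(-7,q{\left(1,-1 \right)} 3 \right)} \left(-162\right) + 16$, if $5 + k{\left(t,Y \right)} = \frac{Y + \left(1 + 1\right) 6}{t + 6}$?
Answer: $5200$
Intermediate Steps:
$k{\left(t,Y \right)} = -5 + \frac{12 + Y}{6 + t}$ ($k{\left(t,Y \right)} = -5 + \frac{Y + \left(1 + 1\right) 6}{t + 6} = -5 + \frac{Y + 2 \cdot 6}{6 + t} = -5 + \frac{Y + 12}{6 + t} = -5 + \frac{12 + Y}{6 + t}$)
$k{\left(-7,q{\left(1,-1 \right)} 3 \right)} \left(-162\right) + 16 = \frac{-18 + 5 \cdot 3 - -35}{6 - 7} \left(-162\right) + 16 = \frac{-18 + 15 + 35}{-1} \left(-162\right) + 16 = \left(-1\right) 32 \left(-162\right) + 16 = \left(-32\right) \left(-162\right) + 16 = 5184 + 16 = 5200$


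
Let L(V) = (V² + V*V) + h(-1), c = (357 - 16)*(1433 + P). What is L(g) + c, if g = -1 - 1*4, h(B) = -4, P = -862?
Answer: 194757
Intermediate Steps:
g = -5 (g = -1 - 4 = -5)
c = 194711 (c = (357 - 16)*(1433 - 862) = 341*571 = 194711)
L(V) = -4 + 2*V² (L(V) = (V² + V*V) - 4 = (V² + V²) - 4 = 2*V² - 4 = -4 + 2*V²)
L(g) + c = (-4 + 2*(-5)²) + 194711 = (-4 + 2*25) + 194711 = (-4 + 50) + 194711 = 46 + 194711 = 194757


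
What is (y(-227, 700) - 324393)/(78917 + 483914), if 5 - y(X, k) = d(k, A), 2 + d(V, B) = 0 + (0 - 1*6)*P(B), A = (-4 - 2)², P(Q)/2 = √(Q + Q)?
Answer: -324386/562831 + 72*√2/562831 ≈ -0.57617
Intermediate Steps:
P(Q) = 2*√2*√Q (P(Q) = 2*√(Q + Q) = 2*√(2*Q) = 2*(√2*√Q) = 2*√2*√Q)
A = 36 (A = (-6)² = 36)
d(V, B) = -2 - 12*√2*√B (d(V, B) = -2 + (0 + (0 - 1*6)*(2*√2*√B)) = -2 + (0 + (0 - 6)*(2*√2*√B)) = -2 + (0 - 12*√2*√B) = -2 - 12*√2*√B)
y(X, k) = 7 + 72*√2 (y(X, k) = 5 - (-2 - 12*√2*√36) = 5 - (-2 - 12*√2*6) = 5 - (-2 - 72*√2) = 5 + (2 + 72*√2) = 7 + 72*√2)
(y(-227, 700) - 324393)/(78917 + 483914) = ((7 + 72*√2) - 324393)/(78917 + 483914) = (-324386 + 72*√2)/562831 = (-324386 + 72*√2)*(1/562831) = -324386/562831 + 72*√2/562831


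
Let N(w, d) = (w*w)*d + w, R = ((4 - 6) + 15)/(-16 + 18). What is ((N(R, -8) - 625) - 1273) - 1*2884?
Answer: -10227/2 ≈ -5113.5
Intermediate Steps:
R = 13/2 (R = (-2 + 15)/2 = 13*(½) = 13/2 ≈ 6.5000)
N(w, d) = w + d*w² (N(w, d) = w²*d + w = d*w² + w = w + d*w²)
((N(R, -8) - 625) - 1273) - 1*2884 = ((13*(1 - 8*13/2)/2 - 625) - 1273) - 1*2884 = ((13*(1 - 52)/2 - 625) - 1273) - 2884 = (((13/2)*(-51) - 625) - 1273) - 2884 = ((-663/2 - 625) - 1273) - 2884 = (-1913/2 - 1273) - 2884 = -4459/2 - 2884 = -10227/2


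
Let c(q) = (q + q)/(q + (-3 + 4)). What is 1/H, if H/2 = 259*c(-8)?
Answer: 1/1184 ≈ 0.00084459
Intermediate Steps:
c(q) = 2*q/(1 + q) (c(q) = (2*q)/(q + 1) = (2*q)/(1 + q) = 2*q/(1 + q))
H = 1184 (H = 2*(259*(2*(-8)/(1 - 8))) = 2*(259*(2*(-8)/(-7))) = 2*(259*(2*(-8)*(-⅐))) = 2*(259*(16/7)) = 2*592 = 1184)
1/H = 1/1184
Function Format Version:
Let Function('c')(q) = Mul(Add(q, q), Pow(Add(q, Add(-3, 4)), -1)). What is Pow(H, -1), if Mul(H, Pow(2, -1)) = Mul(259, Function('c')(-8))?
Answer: Rational(1, 1184) ≈ 0.00084459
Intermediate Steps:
Function('c')(q) = Mul(2, q, Pow(Add(1, q), -1)) (Function('c')(q) = Mul(Mul(2, q), Pow(Add(q, 1), -1)) = Mul(Mul(2, q), Pow(Add(1, q), -1)) = Mul(2, q, Pow(Add(1, q), -1)))
H = 1184 (H = Mul(2, Mul(259, Mul(2, -8, Pow(Add(1, -8), -1)))) = Mul(2, Mul(259, Mul(2, -8, Pow(-7, -1)))) = Mul(2, Mul(259, Mul(2, -8, Rational(-1, 7)))) = Mul(2, Mul(259, Rational(16, 7))) = Mul(2, 592) = 1184)
Pow(H, -1) = Pow(1184, -1) = Rational(1, 1184)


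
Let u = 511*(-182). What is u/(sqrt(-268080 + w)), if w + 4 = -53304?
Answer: 46501*I*sqrt(80347)/80347 ≈ 164.05*I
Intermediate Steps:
w = -53308 (w = -4 - 53304 = -53308)
u = -93002
u/(sqrt(-268080 + w)) = -93002/sqrt(-268080 - 53308) = -93002*(-I*sqrt(80347)/160694) = -(-46501)*I*sqrt(80347)/80347 = 46501*I*sqrt(80347)/80347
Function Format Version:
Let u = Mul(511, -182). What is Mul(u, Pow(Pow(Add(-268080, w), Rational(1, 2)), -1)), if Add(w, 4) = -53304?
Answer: Mul(Rational(46501, 80347), I, Pow(80347, Rational(1, 2))) ≈ Mul(164.05, I)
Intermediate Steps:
w = -53308 (w = Add(-4, -53304) = -53308)
u = -93002
Mul(u, Pow(Pow(Add(-268080, w), Rational(1, 2)), -1)) = Mul(-93002, Pow(Pow(Add(-268080, -53308), Rational(1, 2)), -1)) = Mul(-93002, Pow(Pow(-321388, Rational(1, 2)), -1)) = Mul(-93002, Pow(Mul(2, I, Pow(80347, Rational(1, 2))), -1)) = Mul(-93002, Mul(Rational(-1, 160694), I, Pow(80347, Rational(1, 2)))) = Mul(Rational(46501, 80347), I, Pow(80347, Rational(1, 2)))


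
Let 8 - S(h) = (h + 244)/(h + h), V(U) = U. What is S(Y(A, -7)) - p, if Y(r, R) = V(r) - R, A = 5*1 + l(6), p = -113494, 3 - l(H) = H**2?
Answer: 4767307/42 ≈ 1.1351e+5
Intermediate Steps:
l(H) = 3 - H**2
A = -28 (A = 5*1 + (3 - 1*6**2) = 5 + (3 - 1*36) = 5 + (3 - 36) = 5 - 33 = -28)
Y(r, R) = r - R
S(h) = 8 - (244 + h)/(2*h) (S(h) = 8 - (h + 244)/(h + h) = 8 - (244 + h)/(2*h))
S(Y(A, -7)) - p = (15/2 - 122/(-28 - 1*(-7))) - 1*(-113494) = (15/2 - 122/(-28 + 7)) + 113494 = (15/2 - 122/(-21)) + 113494 = (15/2 - 122*(-1/21)) + 113494 = (15/2 + 122/21) + 113494 = 559/42 + 113494 = 4767307/42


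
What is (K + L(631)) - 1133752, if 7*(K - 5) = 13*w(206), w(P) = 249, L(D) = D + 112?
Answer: -7927791/7 ≈ -1.1325e+6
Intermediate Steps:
L(D) = 112 + D
K = 3272/7 (K = 5 + (13*249)/7 = 5 + (⅐)*3237 = 5 + 3237/7 = 3272/7 ≈ 467.43)
(K + L(631)) - 1133752 = (3272/7 + (112 + 631)) - 1133752 = (3272/7 + 743) - 1133752 = 8473/7 - 1133752 = -7927791/7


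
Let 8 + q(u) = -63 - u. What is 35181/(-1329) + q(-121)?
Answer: 10423/443 ≈ 23.528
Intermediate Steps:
q(u) = -71 - u (q(u) = -8 + (-63 - u) = -71 - u)
35181/(-1329) + q(-121) = 35181/(-1329) + (-71 - 1*(-121)) = 35181*(-1/1329) + (-71 + 121) = -11727/443 + 50 = 10423/443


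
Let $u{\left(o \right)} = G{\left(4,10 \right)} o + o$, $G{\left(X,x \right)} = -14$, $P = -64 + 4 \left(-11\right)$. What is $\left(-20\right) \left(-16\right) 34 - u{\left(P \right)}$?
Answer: $9476$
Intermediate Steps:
$P = -108$ ($P = -64 - 44 = -108$)
$u{\left(o \right)} = - 13 o$ ($u{\left(o \right)} = - 14 o + o = - 13 o$)
$\left(-20\right) \left(-16\right) 34 - u{\left(P \right)} = \left(-20\right) \left(-16\right) 34 - \left(-13\right) \left(-108\right) = 320 \cdot 34 - 1404 = 10880 - 1404 = 9476$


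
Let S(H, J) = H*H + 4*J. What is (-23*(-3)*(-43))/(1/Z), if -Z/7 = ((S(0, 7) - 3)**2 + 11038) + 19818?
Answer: 653828889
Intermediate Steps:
S(H, J) = H**2 + 4*J
Z = -220367 (Z = -7*((((0**2 + 4*7) - 3)**2 + 11038) + 19818) = -7*((((0 + 28) - 3)**2 + 11038) + 19818) = -7*(((28 - 3)**2 + 11038) + 19818) = -7*((25**2 + 11038) + 19818) = -7*((625 + 11038) + 19818) = -7*(11663 + 19818) = -7*31481 = -220367)
(-23*(-3)*(-43))/(1/Z) = (-23*(-3)*(-43))/(1/(-220367)) = (69*(-43))/(-1/220367) = -2967*(-220367) = 653828889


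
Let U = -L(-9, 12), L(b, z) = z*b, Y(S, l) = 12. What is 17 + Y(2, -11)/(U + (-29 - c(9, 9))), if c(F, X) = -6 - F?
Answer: 805/47 ≈ 17.128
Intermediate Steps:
L(b, z) = b*z
U = 108 (U = -(-9)*12 = -1*(-108) = 108)
17 + Y(2, -11)/(U + (-29 - c(9, 9))) = 17 + 12/(108 + (-29 - (-6 - 1*9))) = 17 + 12/(108 + (-29 - (-6 - 9))) = 17 + 12/(108 + (-29 - 1*(-15))) = 17 + 12/(108 + (-29 + 15)) = 17 + 12/(108 - 14) = 17 + 12/94 = 17 + (1/94)*12 = 17 + 6/47 = 805/47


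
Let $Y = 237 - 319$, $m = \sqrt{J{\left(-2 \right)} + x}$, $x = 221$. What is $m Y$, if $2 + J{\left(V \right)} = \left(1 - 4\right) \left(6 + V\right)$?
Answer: $- 246 \sqrt{23} \approx -1179.8$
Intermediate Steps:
$J{\left(V \right)} = -20 - 3 V$ ($J{\left(V \right)} = -2 + \left(1 - 4\right) \left(6 + V\right) = -2 - 3 \left(6 + V\right) = -2 - \left(18 + 3 V\right) = -20 - 3 V$)
$m = 3 \sqrt{23}$ ($m = \sqrt{\left(-20 - -6\right) + 221} = \sqrt{\left(-20 + 6\right) + 221} = \sqrt{-14 + 221} = \sqrt{207} = 3 \sqrt{23} \approx 14.387$)
$Y = -82$ ($Y = 237 - 319 = -82$)
$m Y = 3 \sqrt{23} \left(-82\right) = - 246 \sqrt{23}$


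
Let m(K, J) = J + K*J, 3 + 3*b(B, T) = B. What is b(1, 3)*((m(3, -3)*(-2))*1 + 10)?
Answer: -68/3 ≈ -22.667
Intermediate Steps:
b(B, T) = -1 + B/3
m(K, J) = J + J*K
b(1, 3)*((m(3, -3)*(-2))*1 + 10) = (-1 + (1/3)*1)*((-3*(1 + 3)*(-2))*1 + 10) = (-1 + 1/3)*((-3*4*(-2))*1 + 10) = -2*(-12*(-2)*1 + 10)/3 = -2*(24*1 + 10)/3 = -2*(24 + 10)/3 = -2/3*34 = -68/3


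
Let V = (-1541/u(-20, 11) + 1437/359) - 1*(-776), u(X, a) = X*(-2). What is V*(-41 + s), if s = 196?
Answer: 330076251/2872 ≈ 1.1493e+5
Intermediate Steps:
u(X, a) = -2*X
V = 10647621/14360 (V = (-1541/((-2*(-20))) + 1437/359) - 1*(-776) = (-1541/40 + 1437*(1/359)) + 776 = (-1541*1/40 + 1437/359) + 776 = (-1541/40 + 1437/359) + 776 = -495739/14360 + 776 = 10647621/14360 ≈ 741.48)
V*(-41 + s) = 10647621*(-41 + 196)/14360 = (10647621/14360)*155 = 330076251/2872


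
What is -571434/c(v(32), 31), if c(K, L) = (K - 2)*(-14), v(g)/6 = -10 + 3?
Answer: -285717/308 ≈ -927.65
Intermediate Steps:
v(g) = -42 (v(g) = 6*(-10 + 3) = 6*(-7) = -42)
c(K, L) = 28 - 14*K (c(K, L) = (-2 + K)*(-14) = 28 - 14*K)
-571434/c(v(32), 31) = -571434/(28 - 14*(-42)) = -571434/(28 + 588) = -571434/616 = -571434*1/616 = -285717/308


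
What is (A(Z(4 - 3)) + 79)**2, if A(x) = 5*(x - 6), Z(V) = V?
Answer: 2916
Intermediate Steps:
A(x) = -30 + 5*x (A(x) = 5*(-6 + x) = -30 + 5*x)
(A(Z(4 - 3)) + 79)**2 = ((-30 + 5*(4 - 3)) + 79)**2 = ((-30 + 5*1) + 79)**2 = ((-30 + 5) + 79)**2 = (-25 + 79)**2 = 54**2 = 2916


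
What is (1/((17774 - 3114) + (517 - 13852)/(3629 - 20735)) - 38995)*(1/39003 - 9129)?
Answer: 1160685126435019716578/3260485622295 ≈ 3.5599e+8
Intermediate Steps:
(1/((17774 - 3114) + (517 - 13852)/(3629 - 20735)) - 38995)*(1/39003 - 9129) = (1/(14660 - 13335/(-17106)) - 38995)*(1/39003 - 9129) = (1/(14660 - 13335*(-1/17106)) - 38995)*(-356058386/39003) = (1/(14660 + 4445/5702) - 38995)*(-356058386/39003) = (1/(83595765/5702) - 38995)*(-356058386/39003) = (5702/83595765 - 38995)*(-356058386/39003) = -3259816850473/83595765*(-356058386/39003) = 1160685126435019716578/3260485622295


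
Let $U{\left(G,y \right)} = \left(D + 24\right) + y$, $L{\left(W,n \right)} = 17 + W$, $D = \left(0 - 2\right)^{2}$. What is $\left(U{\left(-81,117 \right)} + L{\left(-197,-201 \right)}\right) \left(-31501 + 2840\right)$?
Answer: $1003135$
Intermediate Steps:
$D = 4$ ($D = \left(-2\right)^{2} = 4$)
$U{\left(G,y \right)} = 28 + y$ ($U{\left(G,y \right)} = \left(4 + 24\right) + y = 28 + y$)
$\left(U{\left(-81,117 \right)} + L{\left(-197,-201 \right)}\right) \left(-31501 + 2840\right) = \left(\left(28 + 117\right) + \left(17 - 197\right)\right) \left(-31501 + 2840\right) = \left(145 - 180\right) \left(-28661\right) = \left(-35\right) \left(-28661\right) = 1003135$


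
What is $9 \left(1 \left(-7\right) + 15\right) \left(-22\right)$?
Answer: $-1584$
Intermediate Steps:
$9 \left(1 \left(-7\right) + 15\right) \left(-22\right) = 9 \left(-7 + 15\right) \left(-22\right) = 9 \cdot 8 \left(-22\right) = 72 \left(-22\right) = -1584$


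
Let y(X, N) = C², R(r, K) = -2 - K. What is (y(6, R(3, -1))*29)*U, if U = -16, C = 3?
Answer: -4176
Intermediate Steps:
y(X, N) = 9 (y(X, N) = 3² = 9)
(y(6, R(3, -1))*29)*U = (9*29)*(-16) = 261*(-16) = -4176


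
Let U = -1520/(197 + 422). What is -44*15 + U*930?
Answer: -1822140/619 ≈ -2943.7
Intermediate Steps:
U = -1520/619 ≈ -2.4556
-44*15 + U*930 = -44*15 - 1520/619*930 = -660 - 1413600/619 = -1822140/619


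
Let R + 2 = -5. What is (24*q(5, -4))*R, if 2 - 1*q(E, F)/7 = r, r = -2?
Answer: -4704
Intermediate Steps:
R = -7 (R = -2 - 5 = -7)
q(E, F) = 28 (q(E, F) = 14 - 7*(-2) = 14 + 14 = 28)
(24*q(5, -4))*R = (24*28)*(-7) = 672*(-7) = -4704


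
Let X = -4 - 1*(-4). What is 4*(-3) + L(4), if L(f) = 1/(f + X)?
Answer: -47/4 ≈ -11.750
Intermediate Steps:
X = 0 (X = -4 + 4 = 0)
L(f) = 1/f (L(f) = 1/(f + 0) = 1/f)
4*(-3) + L(4) = 4*(-3) + 1/4 = -12 + ¼ = -47/4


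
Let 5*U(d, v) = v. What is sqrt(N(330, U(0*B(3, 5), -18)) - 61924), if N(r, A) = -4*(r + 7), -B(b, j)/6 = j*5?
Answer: 2*I*sqrt(15818) ≈ 251.54*I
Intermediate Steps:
B(b, j) = -30*j (B(b, j) = -6*j*5 = -30*j)
U(d, v) = v/5
N(r, A) = -28 - 4*r (N(r, A) = -4*(7 + r) = -28 - 4*r)
sqrt(N(330, U(0*B(3, 5), -18)) - 61924) = sqrt((-28 - 4*330) - 61924) = sqrt((-28 - 1320) - 61924) = sqrt(-1348 - 61924) = sqrt(-63272) = 2*I*sqrt(15818)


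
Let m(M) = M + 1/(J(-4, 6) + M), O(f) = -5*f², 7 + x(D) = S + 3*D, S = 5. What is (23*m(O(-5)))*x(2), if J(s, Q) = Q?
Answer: -1368592/119 ≈ -11501.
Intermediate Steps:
x(D) = -2 + 3*D (x(D) = -7 + (5 + 3*D) = -2 + 3*D)
m(M) = M + 1/(6 + M)
(23*m(O(-5)))*x(2) = (23*((1 + (-5*(-5)²)² + 6*(-5*(-5)²))/(6 - 5*(-5)²)))*(-2 + 3*2) = (23*((1 + (-5*25)² + 6*(-5*25))/(6 - 5*25)))*(-2 + 6) = (23*((1 + (-125)² + 6*(-125))/(6 - 125)))*4 = (23*((1 + 15625 - 750)/(-119)))*4 = (23*(-1/119*14876))*4 = (23*(-14876/119))*4 = -342148/119*4 = -1368592/119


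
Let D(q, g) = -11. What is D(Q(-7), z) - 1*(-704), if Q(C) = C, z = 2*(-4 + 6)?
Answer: 693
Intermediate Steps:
z = 4 (z = 2*2 = 4)
D(Q(-7), z) - 1*(-704) = -11 - 1*(-704) = -11 + 704 = 693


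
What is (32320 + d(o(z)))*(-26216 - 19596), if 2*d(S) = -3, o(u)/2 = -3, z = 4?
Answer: -1480575122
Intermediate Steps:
o(u) = -6 (o(u) = 2*(-3) = -6)
d(S) = -3/2 (d(S) = (½)*(-3) = -3/2)
(32320 + d(o(z)))*(-26216 - 19596) = (32320 - 3/2)*(-26216 - 19596) = (64637/2)*(-45812) = -1480575122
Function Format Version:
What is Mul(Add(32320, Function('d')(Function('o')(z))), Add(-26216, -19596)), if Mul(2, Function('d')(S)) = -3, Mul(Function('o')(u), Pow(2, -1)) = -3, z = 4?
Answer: -1480575122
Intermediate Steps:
Function('o')(u) = -6 (Function('o')(u) = Mul(2, -3) = -6)
Function('d')(S) = Rational(-3, 2) (Function('d')(S) = Mul(Rational(1, 2), -3) = Rational(-3, 2))
Mul(Add(32320, Function('d')(Function('o')(z))), Add(-26216, -19596)) = Mul(Add(32320, Rational(-3, 2)), Add(-26216, -19596)) = Mul(Rational(64637, 2), -45812) = -1480575122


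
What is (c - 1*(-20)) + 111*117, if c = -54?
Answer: 12953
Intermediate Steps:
(c - 1*(-20)) + 111*117 = (-54 - 1*(-20)) + 111*117 = (-54 + 20) + 12987 = -34 + 12987 = 12953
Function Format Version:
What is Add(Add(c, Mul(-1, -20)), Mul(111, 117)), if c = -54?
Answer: 12953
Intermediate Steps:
Add(Add(c, Mul(-1, -20)), Mul(111, 117)) = Add(Add(-54, Mul(-1, -20)), Mul(111, 117)) = Add(Add(-54, 20), 12987) = Add(-34, 12987) = 12953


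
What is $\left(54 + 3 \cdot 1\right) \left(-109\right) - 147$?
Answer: $-6360$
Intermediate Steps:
$\left(54 + 3 \cdot 1\right) \left(-109\right) - 147 = \left(54 + 3\right) \left(-109\right) - 147 = 57 \left(-109\right) - 147 = -6213 - 147 = -6360$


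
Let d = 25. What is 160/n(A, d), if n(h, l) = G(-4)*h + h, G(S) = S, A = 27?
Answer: -160/81 ≈ -1.9753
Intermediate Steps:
n(h, l) = -3*h (n(h, l) = -4*h + h = -3*h)
160/n(A, d) = 160/((-3*27)) = 160/(-81) = 160*(-1/81) = -160/81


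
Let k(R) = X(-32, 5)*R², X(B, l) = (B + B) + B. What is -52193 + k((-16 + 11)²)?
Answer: -112193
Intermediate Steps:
X(B, l) = 3*B (X(B, l) = 2*B + B = 3*B)
k(R) = -96*R² (k(R) = (3*(-32))*R² = -96*R²)
-52193 + k((-16 + 11)²) = -52193 - 96*(-16 + 11)⁴ = -52193 - 96*((-5)²)² = -52193 - 96*25² = -52193 - 96*625 = -52193 - 60000 = -112193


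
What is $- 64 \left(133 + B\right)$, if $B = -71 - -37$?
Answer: $-6336$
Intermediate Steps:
$B = -34$ ($B = -71 + 37 = -34$)
$- 64 \left(133 + B\right) = - 64 \left(133 - 34\right) = \left(-64\right) 99 = -6336$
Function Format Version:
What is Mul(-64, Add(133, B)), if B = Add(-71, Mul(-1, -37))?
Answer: -6336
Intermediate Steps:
B = -34 (B = Add(-71, 37) = -34)
Mul(-64, Add(133, B)) = Mul(-64, Add(133, -34)) = Mul(-64, 99) = -6336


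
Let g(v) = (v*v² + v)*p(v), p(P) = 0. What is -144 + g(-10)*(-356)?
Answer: -144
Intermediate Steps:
g(v) = 0 (g(v) = (v*v² + v)*0 = (v³ + v)*0 = (v + v³)*0 = 0)
-144 + g(-10)*(-356) = -144 + 0*(-356) = -144 + 0 = -144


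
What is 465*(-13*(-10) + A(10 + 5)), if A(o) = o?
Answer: 67425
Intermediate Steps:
465*(-13*(-10) + A(10 + 5)) = 465*(-13*(-10) + (10 + 5)) = 465*(130 + 15) = 465*145 = 67425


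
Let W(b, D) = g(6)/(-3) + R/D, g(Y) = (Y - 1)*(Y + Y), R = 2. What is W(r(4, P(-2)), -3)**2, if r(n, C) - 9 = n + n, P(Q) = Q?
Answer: 3844/9 ≈ 427.11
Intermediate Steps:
r(n, C) = 9 + 2*n (r(n, C) = 9 + (n + n) = 9 + 2*n)
g(Y) = 2*Y*(-1 + Y) (g(Y) = (-1 + Y)*(2*Y) = 2*Y*(-1 + Y))
W(b, D) = -20 + 2/D (W(b, D) = (2*6*(-1 + 6))/(-3) + 2/D = (2*6*5)*(-1/3) + 2/D = 60*(-1/3) + 2/D = -20 + 2/D)
W(r(4, P(-2)), -3)**2 = (-20 + 2/(-3))**2 = (-20 + 2*(-1/3))**2 = (-20 - 2/3)**2 = (-62/3)**2 = 3844/9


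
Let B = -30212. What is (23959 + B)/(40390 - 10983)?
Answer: -6253/29407 ≈ -0.21264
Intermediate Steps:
(23959 + B)/(40390 - 10983) = (23959 - 30212)/(40390 - 10983) = -6253/29407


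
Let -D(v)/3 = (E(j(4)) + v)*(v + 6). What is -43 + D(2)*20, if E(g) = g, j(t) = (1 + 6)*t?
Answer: -14443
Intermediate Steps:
j(t) = 7*t
D(v) = -3*(6 + v)*(28 + v) (D(v) = -3*(7*4 + v)*(v + 6) = -3*(28 + v)*(6 + v) = -3*(6 + v)*(28 + v))
-43 + D(2)*20 = -43 + (-504 - 102*2 - 3*2**2)*20 = -43 + (-504 - 204 - 3*4)*20 = -43 + (-504 - 204 - 12)*20 = -43 - 720*20 = -43 - 14400 = -14443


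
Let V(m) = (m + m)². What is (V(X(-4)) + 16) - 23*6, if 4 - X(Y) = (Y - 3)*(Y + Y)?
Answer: 10694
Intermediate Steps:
X(Y) = 4 - 2*Y*(-3 + Y) (X(Y) = 4 - (Y - 3)*(Y + Y) = 4 - (-3 + Y)*2*Y = 4 - 2*Y*(-3 + Y))
V(m) = 4*m² (V(m) = (2*m)² = 4*m²)
(V(X(-4)) + 16) - 23*6 = (4*(4 - 2*(-4)² + 6*(-4))² + 16) - 23*6 = (4*(4 - 2*16 - 24)² + 16) - 138 = (4*(4 - 32 - 24)² + 16) - 138 = (4*(-52)² + 16) - 138 = (4*2704 + 16) - 138 = (10816 + 16) - 138 = 10832 - 138 = 10694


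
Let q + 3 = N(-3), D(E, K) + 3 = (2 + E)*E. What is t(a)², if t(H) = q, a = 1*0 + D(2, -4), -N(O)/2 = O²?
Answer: 441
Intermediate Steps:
D(E, K) = -3 + E*(2 + E) (D(E, K) = -3 + (2 + E)*E = -3 + E*(2 + E))
N(O) = -2*O²
a = 5 (a = 1*0 + (-3 + 2² + 2*2) = 0 + (-3 + 4 + 4) = 0 + 5 = 5)
q = -21 (q = -3 - 2*(-3)² = -3 - 2*9 = -3 - 18 = -21)
t(H) = -21
t(a)² = (-21)² = 441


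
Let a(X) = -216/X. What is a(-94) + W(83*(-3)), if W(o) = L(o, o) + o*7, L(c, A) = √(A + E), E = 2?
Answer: -81813/47 + I*√247 ≈ -1740.7 + 15.716*I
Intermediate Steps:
L(c, A) = √(2 + A) (L(c, A) = √(A + 2) = √(2 + A))
W(o) = √(2 + o) + 7*o (W(o) = √(2 + o) + o*7 = √(2 + o) + 7*o)
a(-94) + W(83*(-3)) = -216/(-94) + (√(2 + 83*(-3)) + 7*(83*(-3))) = -216*(-1/94) + (√(2 - 249) + 7*(-249)) = 108/47 + (√(-247) - 1743) = 108/47 + (I*√247 - 1743) = 108/47 + (-1743 + I*√247) = -81813/47 + I*√247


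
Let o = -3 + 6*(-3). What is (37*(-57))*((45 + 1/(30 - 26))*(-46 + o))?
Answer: 25575843/4 ≈ 6.3940e+6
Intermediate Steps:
o = -21 (o = -3 - 18 = -21)
(37*(-57))*((45 + 1/(30 - 26))*(-46 + o)) = (37*(-57))*((45 + 1/(30 - 26))*(-46 - 21)) = -2109*(45 + 1/4)*(-67) = -381729*(-67)/4 = -2109*(-12127/4) = 25575843/4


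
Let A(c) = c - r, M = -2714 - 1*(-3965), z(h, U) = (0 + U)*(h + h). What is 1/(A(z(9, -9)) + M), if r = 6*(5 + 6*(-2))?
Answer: 1/1131 ≈ 0.00088417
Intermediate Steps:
r = -42 (r = 6*(5 - 12) = 6*(-7) = -42)
z(h, U) = 2*U*h (z(h, U) = U*(2*h) = 2*U*h)
M = 1251 (M = -2714 + 3965 = 1251)
A(c) = 42 + c (A(c) = c - 1*(-42) = c + 42 = 42 + c)
1/(A(z(9, -9)) + M) = 1/((42 + 2*(-9)*9) + 1251) = 1/((42 - 162) + 1251) = 1/(-120 + 1251) = 1/1131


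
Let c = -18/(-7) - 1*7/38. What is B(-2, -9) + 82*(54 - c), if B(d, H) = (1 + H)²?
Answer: 571401/133 ≈ 4296.3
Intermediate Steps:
c = 635/266 (c = -18*(-⅐) - 7*1/38 = 18/7 - 7/38 = 635/266 ≈ 2.3872)
B(-2, -9) + 82*(54 - c) = (1 - 9)² + 82*(54 - 1*635/266) = (-8)² + 82*(54 - 635/266) = 64 + 82*(13729/266) = 64 + 562889/133 = 571401/133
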